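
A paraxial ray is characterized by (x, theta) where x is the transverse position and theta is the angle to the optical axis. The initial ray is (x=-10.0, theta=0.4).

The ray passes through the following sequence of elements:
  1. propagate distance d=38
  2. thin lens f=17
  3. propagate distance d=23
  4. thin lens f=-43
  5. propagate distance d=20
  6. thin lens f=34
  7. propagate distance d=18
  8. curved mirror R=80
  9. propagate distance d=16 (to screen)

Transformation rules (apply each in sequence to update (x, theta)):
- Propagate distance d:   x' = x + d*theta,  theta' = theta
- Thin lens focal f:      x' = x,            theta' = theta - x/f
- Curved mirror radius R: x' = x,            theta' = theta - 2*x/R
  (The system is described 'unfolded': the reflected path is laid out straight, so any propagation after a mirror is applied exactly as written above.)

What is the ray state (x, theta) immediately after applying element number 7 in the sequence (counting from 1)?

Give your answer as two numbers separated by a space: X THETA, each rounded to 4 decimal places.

Initial: x=-10.0000 theta=0.4000
After 1 (propagate distance d=38): x=5.2000 theta=0.4000
After 2 (thin lens f=17): x=5.2000 theta=8/85 (≈0.0941)
After 3 (propagate distance d=23): x=626/85 (≈7.3647) theta=8/85 (≈0.0941)
After 4 (thin lens f=-43): x=626/85 (≈7.3647) theta=194/731 (≈0.2654)
After 5 (propagate distance d=20): x=46318/3655 (≈12.6725) theta=194/731 (≈0.2654)
After 6 (thin lens f=34): x=46318/3655 (≈12.6725) theta=-6669/62135 (≈-0.1073)
After 7 (propagate distance d=18): x=667364/62135 (≈10.7405) theta=-6669/62135 (≈-0.1073)
Rounded to 4 decimal places: x = 10.7405, theta = -0.1073

Answer: 10.7405 -0.1073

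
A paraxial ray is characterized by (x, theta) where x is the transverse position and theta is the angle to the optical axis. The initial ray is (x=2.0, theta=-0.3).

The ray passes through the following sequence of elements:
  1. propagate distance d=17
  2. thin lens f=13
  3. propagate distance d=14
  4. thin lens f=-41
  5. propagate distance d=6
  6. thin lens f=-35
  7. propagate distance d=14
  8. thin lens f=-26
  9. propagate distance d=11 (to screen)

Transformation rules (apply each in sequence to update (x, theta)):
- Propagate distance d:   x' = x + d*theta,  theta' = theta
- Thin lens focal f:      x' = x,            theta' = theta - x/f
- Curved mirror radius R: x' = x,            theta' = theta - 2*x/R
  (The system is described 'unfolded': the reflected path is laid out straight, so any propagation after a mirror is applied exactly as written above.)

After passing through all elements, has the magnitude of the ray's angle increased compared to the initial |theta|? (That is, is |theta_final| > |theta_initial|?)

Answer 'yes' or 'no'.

Answer: yes

Derivation:
Initial: x=2.0000 theta=-0.3000
After 1 (propagate distance d=17): x=-3.1000 theta=-0.3000
After 2 (thin lens f=13): x=-3.1000 theta=-4/65 (≈-0.0615)
After 3 (propagate distance d=14): x=-103/26 (≈-3.9615) theta=-4/65 (≈-0.0615)
After 4 (thin lens f=-41): x=-103/26 (≈-3.9615) theta=-843/5330 (≈-0.1582)
After 5 (propagate distance d=6): x=-26173/5330 (≈-4.9105) theta=-843/5330 (≈-0.1582)
After 6 (thin lens f=-35): x=-26173/5330 (≈-4.9105) theta=-97/325 (≈-0.2985)
After 7 (propagate distance d=14): x=-242221/26650 (≈-9.0890) theta=-97/325 (≈-0.2985)
After 8 (thin lens f=-26): x=-242221/26650 (≈-9.0890) theta=-17961/27716 (≈-0.6480)
After 9 (propagate distance d=11 (to screen)): x=-11237021/692900 (≈-16.2174) theta=-17961/27716 (≈-0.6480)
|theta_initial|=0.3000 |theta_final|=17961/27716 (≈0.6480) -> increased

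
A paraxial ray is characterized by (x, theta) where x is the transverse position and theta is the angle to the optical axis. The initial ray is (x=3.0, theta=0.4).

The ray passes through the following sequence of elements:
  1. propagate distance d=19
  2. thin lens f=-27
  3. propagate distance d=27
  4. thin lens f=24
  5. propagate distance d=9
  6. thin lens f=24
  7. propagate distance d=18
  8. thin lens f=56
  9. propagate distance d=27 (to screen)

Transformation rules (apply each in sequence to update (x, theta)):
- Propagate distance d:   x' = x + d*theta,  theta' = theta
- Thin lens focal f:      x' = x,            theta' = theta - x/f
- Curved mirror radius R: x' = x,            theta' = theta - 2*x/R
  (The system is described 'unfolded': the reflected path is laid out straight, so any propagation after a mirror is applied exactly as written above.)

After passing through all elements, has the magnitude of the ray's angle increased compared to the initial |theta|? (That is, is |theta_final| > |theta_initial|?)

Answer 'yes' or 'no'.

Initial: x=3.0000 theta=0.4000
After 1 (propagate distance d=19): x=10.6000 theta=0.4000
After 2 (thin lens f=-27): x=10.6000 theta=107/135 (≈0.7926)
After 3 (propagate distance d=27): x=32.0000 theta=107/135 (≈0.7926)
After 4 (thin lens f=24): x=32.0000 theta=-73/135 (≈-0.5407)
After 5 (propagate distance d=9): x=407/15 (≈27.1333) theta=-73/135 (≈-0.5407)
After 6 (thin lens f=24): x=407/15 (≈27.1333) theta=-361/216 (≈-1.6713)
After 7 (propagate distance d=18): x=-2.9500 theta=-361/216 (≈-1.6713)
After 8 (thin lens f=56): x=-2.9500 theta=-48947/30240 (≈-1.6186)
After 9 (propagate distance d=27 (to screen)): x=-52251/1120 (≈-46.6527) theta=-48947/30240 (≈-1.6186)
|theta_initial|=0.4000 |theta_final|=48947/30240 (≈1.6186) -> increased

Answer: yes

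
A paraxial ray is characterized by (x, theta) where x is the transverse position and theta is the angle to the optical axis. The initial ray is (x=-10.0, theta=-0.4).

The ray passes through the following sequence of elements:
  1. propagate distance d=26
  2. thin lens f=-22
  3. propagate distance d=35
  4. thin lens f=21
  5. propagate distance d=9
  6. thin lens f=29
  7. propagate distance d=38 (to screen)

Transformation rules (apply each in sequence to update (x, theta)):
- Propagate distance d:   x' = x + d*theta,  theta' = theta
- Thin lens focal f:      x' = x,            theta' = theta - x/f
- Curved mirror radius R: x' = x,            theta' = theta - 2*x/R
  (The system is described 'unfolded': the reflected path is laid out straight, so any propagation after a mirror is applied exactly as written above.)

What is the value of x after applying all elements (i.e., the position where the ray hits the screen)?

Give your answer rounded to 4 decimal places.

Initial: x=-10.0000 theta=-0.4000
After 1 (propagate distance d=26): x=-20.4000 theta=-0.4000
After 2 (thin lens f=-22): x=-20.4000 theta=-73/55 (≈-1.3273)
After 3 (propagate distance d=35): x=-3677/55 (≈-66.8545) theta=-73/55 (≈-1.3273)
After 4 (thin lens f=21): x=-3677/55 (≈-66.8545) theta=2144/1155 (≈1.8563)
After 5 (propagate distance d=9): x=-19307/385 (≈-50.1481) theta=2144/1155 (≈1.8563)
After 6 (thin lens f=29): x=-19307/385 (≈-50.1481) theta=120097/33495 (≈3.5855)
After 7 (propagate distance d=38 (to screen)): x=2883977/33495 (≈86.1017) theta=120097/33495 (≈3.5855)
Rounded to 4 decimal places: x = 86.1017

Answer: 86.1017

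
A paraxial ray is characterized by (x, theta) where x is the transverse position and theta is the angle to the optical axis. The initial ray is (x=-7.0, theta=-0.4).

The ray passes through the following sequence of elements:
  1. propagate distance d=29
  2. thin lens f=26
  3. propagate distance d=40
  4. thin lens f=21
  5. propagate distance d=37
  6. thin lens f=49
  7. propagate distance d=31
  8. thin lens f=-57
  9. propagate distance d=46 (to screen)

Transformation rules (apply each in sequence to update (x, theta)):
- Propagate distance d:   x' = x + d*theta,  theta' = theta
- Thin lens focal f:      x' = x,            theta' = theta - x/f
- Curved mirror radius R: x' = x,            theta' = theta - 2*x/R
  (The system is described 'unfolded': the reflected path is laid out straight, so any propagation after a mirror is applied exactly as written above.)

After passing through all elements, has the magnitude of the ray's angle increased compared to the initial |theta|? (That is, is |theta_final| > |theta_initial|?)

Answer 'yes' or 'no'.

Answer: yes

Derivation:
Initial: x=-7.0000 theta=-0.4000
After 1 (propagate distance d=29): x=-18.6000 theta=-0.4000
After 2 (thin lens f=26): x=-18.6000 theta=41/130 (≈0.3154)
After 3 (propagate distance d=40): x=-389/65 (≈-5.9846) theta=41/130 (≈0.3154)
After 4 (thin lens f=21): x=-389/65 (≈-5.9846) theta=1639/2730 (≈0.6004)
After 5 (propagate distance d=37): x=8861/546 (≈16.2289) theta=1639/2730 (≈0.6004)
After 6 (thin lens f=49): x=8861/546 (≈16.2289) theta=6001/22295 (≈0.2692)
After 7 (propagate distance d=31): x=3287131/133770 (≈24.5730) theta=6001/22295 (≈0.2692)
After 8 (thin lens f=-57): x=3287131/133770 (≈24.5730) theta=5339473/7624890 (≈0.7003)
After 9 (propagate distance d=46 (to screen)): x=6661265/117306 (≈56.7854) theta=5339473/7624890 (≈0.7003)
|theta_initial|=0.4000 |theta_final|=5339473/7624890 (≈0.7003) -> increased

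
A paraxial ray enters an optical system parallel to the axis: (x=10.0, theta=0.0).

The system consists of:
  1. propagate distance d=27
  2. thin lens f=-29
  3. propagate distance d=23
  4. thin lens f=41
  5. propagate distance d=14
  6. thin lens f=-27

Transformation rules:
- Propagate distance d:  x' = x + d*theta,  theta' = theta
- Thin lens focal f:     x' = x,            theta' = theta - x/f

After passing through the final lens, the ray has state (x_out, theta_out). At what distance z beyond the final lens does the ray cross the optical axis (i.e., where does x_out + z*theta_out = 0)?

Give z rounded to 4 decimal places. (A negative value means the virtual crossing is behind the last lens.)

Answer: -31.7704

Derivation:
Initial: x=10.0000 theta=0.0000
After 1 (propagate distance d=27): x=10.0000 theta=0.0000
After 2 (thin lens f=-29): x=10.0000 theta=10/29 (≈0.3448)
After 3 (propagate distance d=23): x=520/29 (≈17.9310) theta=10/29 (≈0.3448)
After 4 (thin lens f=41): x=520/29 (≈17.9310) theta=-110/1189 (≈-0.0925)
After 5 (propagate distance d=14): x=19780/1189 (≈16.6358) theta=-110/1189 (≈-0.0925)
After 6 (thin lens f=-27): x=19780/1189 (≈16.6358) theta=410/783 (≈0.5236)
z_focus = -x_out/theta_out = -(19780/1189)/(410/783) = -53406/1681 ≈ -31.7704
Rounded to 4 decimal places: z = -31.7704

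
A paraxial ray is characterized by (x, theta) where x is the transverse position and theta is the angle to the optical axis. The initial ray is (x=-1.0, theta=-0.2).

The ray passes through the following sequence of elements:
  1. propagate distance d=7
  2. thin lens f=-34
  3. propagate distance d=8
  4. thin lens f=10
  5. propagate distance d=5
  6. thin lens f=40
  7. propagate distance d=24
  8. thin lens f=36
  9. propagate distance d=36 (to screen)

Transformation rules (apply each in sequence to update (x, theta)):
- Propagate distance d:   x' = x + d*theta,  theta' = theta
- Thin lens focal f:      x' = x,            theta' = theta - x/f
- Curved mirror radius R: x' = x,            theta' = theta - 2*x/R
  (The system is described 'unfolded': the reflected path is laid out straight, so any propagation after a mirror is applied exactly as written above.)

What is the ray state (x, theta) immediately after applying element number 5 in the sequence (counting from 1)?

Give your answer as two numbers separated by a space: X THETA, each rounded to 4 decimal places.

Answer: -3.6353 0.1859

Derivation:
Initial: x=-1.0000 theta=-0.2000
After 1 (propagate distance d=7): x=-2.4000 theta=-0.2000
After 2 (thin lens f=-34): x=-2.4000 theta=-23/85 (≈-0.2706)
After 3 (propagate distance d=8): x=-388/85 (≈-4.5647) theta=-23/85 (≈-0.2706)
After 4 (thin lens f=10): x=-388/85 (≈-4.5647) theta=79/425 (≈0.1859)
After 5 (propagate distance d=5): x=-309/85 (≈-3.6353) theta=79/425 (≈0.1859)
Rounded to 4 decimal places: x = -3.6353, theta = 0.1859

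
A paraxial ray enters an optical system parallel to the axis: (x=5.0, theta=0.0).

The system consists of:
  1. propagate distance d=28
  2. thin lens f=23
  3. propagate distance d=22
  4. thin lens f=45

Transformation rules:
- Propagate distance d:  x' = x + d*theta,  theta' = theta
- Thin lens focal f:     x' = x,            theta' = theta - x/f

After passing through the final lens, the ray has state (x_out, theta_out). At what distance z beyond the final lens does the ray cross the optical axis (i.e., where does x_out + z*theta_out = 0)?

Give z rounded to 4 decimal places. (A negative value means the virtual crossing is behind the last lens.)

Initial: x=5.0000 theta=0.0000
After 1 (propagate distance d=28): x=5.0000 theta=0.0000
After 2 (thin lens f=23): x=5.0000 theta=-5/23 (≈-0.2174)
After 3 (propagate distance d=22): x=5/23 (≈0.2174) theta=-5/23 (≈-0.2174)
After 4 (thin lens f=45): x=5/23 (≈0.2174) theta=-2/9 (≈-0.2222)
z_focus = -x_out/theta_out = -(5/23)/(-2/9) = 45/46 ≈ 0.9783
Rounded to 4 decimal places: z = 0.9783

Answer: 0.9783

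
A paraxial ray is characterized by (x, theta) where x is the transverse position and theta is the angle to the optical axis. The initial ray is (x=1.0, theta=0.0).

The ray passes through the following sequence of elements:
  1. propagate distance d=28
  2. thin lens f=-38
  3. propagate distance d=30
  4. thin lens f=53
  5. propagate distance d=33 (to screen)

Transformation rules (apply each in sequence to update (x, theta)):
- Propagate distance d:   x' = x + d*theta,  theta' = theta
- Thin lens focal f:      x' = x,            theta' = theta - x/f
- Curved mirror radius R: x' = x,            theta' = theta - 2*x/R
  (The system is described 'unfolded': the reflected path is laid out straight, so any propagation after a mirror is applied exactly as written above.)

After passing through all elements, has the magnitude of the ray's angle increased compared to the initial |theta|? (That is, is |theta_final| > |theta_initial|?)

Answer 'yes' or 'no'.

Initial: x=1.0000 theta=0.0000
After 1 (propagate distance d=28): x=1.0000 theta=0.0000
After 2 (thin lens f=-38): x=1.0000 theta=1/38 (≈0.0263)
After 3 (propagate distance d=30): x=34/19 (≈1.7895) theta=1/38 (≈0.0263)
After 4 (thin lens f=53): x=34/19 (≈1.7895) theta=-15/2014 (≈-0.0074)
After 5 (propagate distance d=33 (to screen)): x=3109/2014 (≈1.5437) theta=-15/2014 (≈-0.0074)
|theta_initial|=0.0000 |theta_final|=15/2014 (≈0.0074) -> increased

Answer: yes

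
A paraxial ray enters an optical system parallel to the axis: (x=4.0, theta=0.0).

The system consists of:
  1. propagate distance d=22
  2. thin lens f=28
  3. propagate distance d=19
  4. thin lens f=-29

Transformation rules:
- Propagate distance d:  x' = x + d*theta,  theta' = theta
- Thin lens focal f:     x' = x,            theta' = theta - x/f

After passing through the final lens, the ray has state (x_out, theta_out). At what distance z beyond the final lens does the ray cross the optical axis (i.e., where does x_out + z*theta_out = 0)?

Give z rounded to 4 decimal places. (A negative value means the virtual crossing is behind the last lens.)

Answer: 13.0500

Derivation:
Initial: x=4.0000 theta=0.0000
After 1 (propagate distance d=22): x=4.0000 theta=0.0000
After 2 (thin lens f=28): x=4.0000 theta=-1/7 (≈-0.1429)
After 3 (propagate distance d=19): x=9/7 (≈1.2857) theta=-1/7 (≈-0.1429)
After 4 (thin lens f=-29): x=9/7 (≈1.2857) theta=-20/203 (≈-0.0985)
z_focus = -x_out/theta_out = -(9/7)/(-20/203) = 13.0500
Rounded to 4 decimal places: z = 13.0500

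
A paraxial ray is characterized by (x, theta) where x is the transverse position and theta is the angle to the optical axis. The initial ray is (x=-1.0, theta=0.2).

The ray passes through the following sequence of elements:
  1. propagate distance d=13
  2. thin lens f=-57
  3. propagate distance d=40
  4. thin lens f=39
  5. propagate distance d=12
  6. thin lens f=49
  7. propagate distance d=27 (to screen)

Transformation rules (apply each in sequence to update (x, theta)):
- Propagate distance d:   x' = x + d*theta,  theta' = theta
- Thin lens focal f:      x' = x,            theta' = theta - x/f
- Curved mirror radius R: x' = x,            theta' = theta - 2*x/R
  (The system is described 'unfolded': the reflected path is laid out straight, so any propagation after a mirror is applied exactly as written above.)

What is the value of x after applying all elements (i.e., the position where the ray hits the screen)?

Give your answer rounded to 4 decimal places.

Initial: x=-1.0000 theta=0.2000
After 1 (propagate distance d=13): x=1.6000 theta=0.2000
After 2 (thin lens f=-57): x=1.6000 theta=13/57 (≈0.2281)
After 3 (propagate distance d=40): x=3056/285 (≈10.7228) theta=13/57 (≈0.2281)
After 4 (thin lens f=39): x=3056/285 (≈10.7228) theta=-521/11115 (≈-0.0469)
After 5 (propagate distance d=12): x=12548/1235 (≈10.1603) theta=-521/11115 (≈-0.0469)
After 6 (thin lens f=49): x=12548/1235 (≈10.1603) theta=-138461/544635 (≈-0.2542)
After 7 (propagate distance d=27 (to screen)): x=199469/60515 (≈3.2962) theta=-138461/544635 (≈-0.2542)
Rounded to 4 decimal places: x = 3.2962

Answer: 3.2962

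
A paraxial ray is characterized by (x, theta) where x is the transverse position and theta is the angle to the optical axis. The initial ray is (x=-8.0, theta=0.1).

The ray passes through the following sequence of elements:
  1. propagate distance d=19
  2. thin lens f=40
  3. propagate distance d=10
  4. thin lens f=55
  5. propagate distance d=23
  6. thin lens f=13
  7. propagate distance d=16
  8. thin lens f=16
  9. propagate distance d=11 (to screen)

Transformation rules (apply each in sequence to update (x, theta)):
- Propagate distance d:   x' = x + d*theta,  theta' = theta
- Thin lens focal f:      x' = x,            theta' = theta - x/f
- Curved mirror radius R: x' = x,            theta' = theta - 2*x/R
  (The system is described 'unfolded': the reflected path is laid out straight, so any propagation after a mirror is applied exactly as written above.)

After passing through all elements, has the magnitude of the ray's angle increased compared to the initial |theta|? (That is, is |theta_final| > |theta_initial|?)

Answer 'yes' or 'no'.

Initial: x=-8.0000 theta=0.1000
After 1 (propagate distance d=19): x=-6.1000 theta=0.1000
After 2 (thin lens f=40): x=-6.1000 theta=0.2525
After 3 (propagate distance d=10): x=-3.5750 theta=0.2525
After 4 (thin lens f=55): x=-3.5750 theta=0.3175
After 5 (propagate distance d=23): x=3.7275 theta=0.3175
After 6 (thin lens f=13): x=3.7275 theta=2/65 (≈0.0308)
After 7 (propagate distance d=16): x=21943/5200 (≈4.2198) theta=2/65 (≈0.0308)
After 8 (thin lens f=16): x=21943/5200 (≈4.2198) theta=-1491/6400 (≈-0.2330)
After 9 (propagate distance d=11 (to screen)): x=5515/3328 (≈1.6572) theta=-1491/6400 (≈-0.2330)
|theta_initial|=0.1000 |theta_final|=1491/6400 (≈0.2330) -> increased

Answer: yes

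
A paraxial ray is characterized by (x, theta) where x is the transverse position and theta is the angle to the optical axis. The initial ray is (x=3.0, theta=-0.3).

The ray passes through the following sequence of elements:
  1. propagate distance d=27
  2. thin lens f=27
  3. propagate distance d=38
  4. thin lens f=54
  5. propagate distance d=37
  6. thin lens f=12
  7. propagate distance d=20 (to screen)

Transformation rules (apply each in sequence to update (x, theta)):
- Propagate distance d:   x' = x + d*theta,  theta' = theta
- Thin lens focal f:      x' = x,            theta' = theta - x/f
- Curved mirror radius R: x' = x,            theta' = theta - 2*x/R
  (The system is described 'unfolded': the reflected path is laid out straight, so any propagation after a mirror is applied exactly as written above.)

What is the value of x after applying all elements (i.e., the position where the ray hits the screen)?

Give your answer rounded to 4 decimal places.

Initial: x=3.0000 theta=-0.3000
After 1 (propagate distance d=27): x=-5.1000 theta=-0.3000
After 2 (thin lens f=27): x=-5.1000 theta=-1/9 (≈-0.1111)
After 3 (propagate distance d=38): x=-839/90 (≈-9.3222) theta=-1/9 (≈-0.1111)
After 4 (thin lens f=54): x=-839/90 (≈-9.3222) theta=299/4860 (≈0.0615)
After 5 (propagate distance d=37): x=-34243/4860 (≈-7.0459) theta=299/4860 (≈0.0615)
After 6 (thin lens f=12): x=-34243/4860 (≈-7.0459) theta=37831/58320 (≈0.6487)
After 7 (propagate distance d=20 (to screen)): x=43213/7290 (≈5.9277) theta=37831/58320 (≈0.6487)
Rounded to 4 decimal places: x = 5.9277

Answer: 5.9277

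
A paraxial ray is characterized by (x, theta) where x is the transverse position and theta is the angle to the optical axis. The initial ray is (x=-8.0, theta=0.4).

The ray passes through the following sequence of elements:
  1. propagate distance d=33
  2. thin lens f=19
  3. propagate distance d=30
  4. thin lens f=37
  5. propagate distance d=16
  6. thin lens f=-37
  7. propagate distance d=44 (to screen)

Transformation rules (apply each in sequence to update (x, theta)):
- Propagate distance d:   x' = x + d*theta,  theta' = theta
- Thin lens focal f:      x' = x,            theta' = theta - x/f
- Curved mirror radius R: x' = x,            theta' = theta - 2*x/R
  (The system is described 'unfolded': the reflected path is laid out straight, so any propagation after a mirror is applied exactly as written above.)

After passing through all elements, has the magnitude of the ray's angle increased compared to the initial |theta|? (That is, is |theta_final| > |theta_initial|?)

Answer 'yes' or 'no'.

Answer: no

Derivation:
Initial: x=-8.0000 theta=0.4000
After 1 (propagate distance d=33): x=5.2000 theta=0.4000
After 2 (thin lens f=19): x=5.2000 theta=12/95 (≈0.1263)
After 3 (propagate distance d=30): x=854/95 (≈8.9895) theta=12/95 (≈0.1263)
After 4 (thin lens f=37): x=854/95 (≈8.9895) theta=-82/703 (≈-0.1166)
After 5 (propagate distance d=16): x=25038/3515 (≈7.1232) theta=-82/703 (≈-0.1166)
After 6 (thin lens f=-37): x=25038/3515 (≈7.1232) theta=9868/130055 (≈0.0759)
After 7 (propagate distance d=44 (to screen)): x=1360598/130055 (≈10.4617) theta=9868/130055 (≈0.0759)
|theta_initial|=0.4000 |theta_final|=9868/130055 (≈0.0759) -> not increased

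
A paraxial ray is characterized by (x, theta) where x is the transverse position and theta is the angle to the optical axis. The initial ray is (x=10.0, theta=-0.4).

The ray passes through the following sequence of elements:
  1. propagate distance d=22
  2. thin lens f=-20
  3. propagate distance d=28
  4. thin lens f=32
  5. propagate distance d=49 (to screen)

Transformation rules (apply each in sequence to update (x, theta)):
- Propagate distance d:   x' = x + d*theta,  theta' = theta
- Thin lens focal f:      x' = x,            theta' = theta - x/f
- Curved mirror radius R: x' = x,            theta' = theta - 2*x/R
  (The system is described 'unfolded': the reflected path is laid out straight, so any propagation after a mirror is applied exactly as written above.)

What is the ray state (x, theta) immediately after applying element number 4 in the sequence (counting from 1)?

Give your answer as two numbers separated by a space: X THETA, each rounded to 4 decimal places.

Answer: -8.3200 -0.0800

Derivation:
Initial: x=10.0000 theta=-0.4000
After 1 (propagate distance d=22): x=1.2000 theta=-0.4000
After 2 (thin lens f=-20): x=1.2000 theta=-0.3400
After 3 (propagate distance d=28): x=-8.3200 theta=-0.3400
After 4 (thin lens f=32): x=-8.3200 theta=-0.0800
Rounded to 4 decimal places: x = -8.3200, theta = -0.0800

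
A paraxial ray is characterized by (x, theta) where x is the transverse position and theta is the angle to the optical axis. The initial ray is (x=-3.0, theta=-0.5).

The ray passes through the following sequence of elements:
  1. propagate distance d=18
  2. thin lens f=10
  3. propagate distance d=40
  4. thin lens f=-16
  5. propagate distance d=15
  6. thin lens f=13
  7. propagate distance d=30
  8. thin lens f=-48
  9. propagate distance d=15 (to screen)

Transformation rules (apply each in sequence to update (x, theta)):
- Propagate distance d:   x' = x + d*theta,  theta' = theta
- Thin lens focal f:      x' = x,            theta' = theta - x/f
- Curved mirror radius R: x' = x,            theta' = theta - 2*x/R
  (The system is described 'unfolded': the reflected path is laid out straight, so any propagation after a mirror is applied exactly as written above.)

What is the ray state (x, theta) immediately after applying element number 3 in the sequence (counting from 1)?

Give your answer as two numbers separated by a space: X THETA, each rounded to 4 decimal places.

Answer: 16.0000 0.7000

Derivation:
Initial: x=-3.0000 theta=-0.5000
After 1 (propagate distance d=18): x=-12.0000 theta=-0.5000
After 2 (thin lens f=10): x=-12.0000 theta=0.7000
After 3 (propagate distance d=40): x=16.0000 theta=0.7000
Rounded to 4 decimal places: x = 16.0000, theta = 0.7000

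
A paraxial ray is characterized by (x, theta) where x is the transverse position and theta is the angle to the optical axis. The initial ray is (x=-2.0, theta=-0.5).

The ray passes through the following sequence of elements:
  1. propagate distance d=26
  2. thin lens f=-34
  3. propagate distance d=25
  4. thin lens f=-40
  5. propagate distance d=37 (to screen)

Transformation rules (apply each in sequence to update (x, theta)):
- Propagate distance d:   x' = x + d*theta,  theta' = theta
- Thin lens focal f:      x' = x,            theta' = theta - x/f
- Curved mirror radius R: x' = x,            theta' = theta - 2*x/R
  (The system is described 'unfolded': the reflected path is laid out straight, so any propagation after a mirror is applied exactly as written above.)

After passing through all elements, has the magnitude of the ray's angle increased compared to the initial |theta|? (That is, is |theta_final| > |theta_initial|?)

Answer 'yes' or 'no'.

Answer: yes

Derivation:
Initial: x=-2.0000 theta=-0.5000
After 1 (propagate distance d=26): x=-15.0000 theta=-0.5000
After 2 (thin lens f=-34): x=-15.0000 theta=-16/17 (≈-0.9412)
After 3 (propagate distance d=25): x=-655/17 (≈-38.5294) theta=-16/17 (≈-0.9412)
After 4 (thin lens f=-40): x=-655/17 (≈-38.5294) theta=-259/136 (≈-1.9044)
After 5 (propagate distance d=37 (to screen)): x=-14823/136 (≈-108.9926) theta=-259/136 (≈-1.9044)
|theta_initial|=0.5000 |theta_final|=259/136 (≈1.9044) -> increased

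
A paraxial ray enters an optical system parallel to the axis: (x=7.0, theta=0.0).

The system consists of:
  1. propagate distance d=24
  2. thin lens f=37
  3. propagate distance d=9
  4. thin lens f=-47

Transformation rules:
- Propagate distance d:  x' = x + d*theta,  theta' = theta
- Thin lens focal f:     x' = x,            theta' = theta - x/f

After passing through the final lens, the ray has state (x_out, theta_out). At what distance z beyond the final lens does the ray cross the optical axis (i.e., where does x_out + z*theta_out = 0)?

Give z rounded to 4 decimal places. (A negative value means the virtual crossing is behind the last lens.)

Initial: x=7.0000 theta=0.0000
After 1 (propagate distance d=24): x=7.0000 theta=0.0000
After 2 (thin lens f=37): x=7.0000 theta=-7/37 (≈-0.1892)
After 3 (propagate distance d=9): x=196/37 (≈5.2973) theta=-7/37 (≈-0.1892)
After 4 (thin lens f=-47): x=196/37 (≈5.2973) theta=-133/1739 (≈-0.0765)
z_focus = -x_out/theta_out = -(196/37)/(-133/1739) = 1316/19 ≈ 69.2632
Rounded to 4 decimal places: z = 69.2632

Answer: 69.2632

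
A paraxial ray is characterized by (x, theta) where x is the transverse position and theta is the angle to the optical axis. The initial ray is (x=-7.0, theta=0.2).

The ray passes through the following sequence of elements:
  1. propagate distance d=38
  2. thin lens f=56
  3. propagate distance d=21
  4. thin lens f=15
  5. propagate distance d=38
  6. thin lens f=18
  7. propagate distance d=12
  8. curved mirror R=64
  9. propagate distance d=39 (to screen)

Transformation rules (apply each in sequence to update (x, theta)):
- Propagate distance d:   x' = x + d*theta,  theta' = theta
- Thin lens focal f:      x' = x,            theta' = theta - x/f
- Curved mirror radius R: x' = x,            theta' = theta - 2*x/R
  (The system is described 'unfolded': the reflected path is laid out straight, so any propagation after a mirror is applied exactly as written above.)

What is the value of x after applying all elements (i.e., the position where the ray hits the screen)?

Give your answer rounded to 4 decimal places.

Initial: x=-7.0000 theta=0.2000
After 1 (propagate distance d=38): x=0.6000 theta=0.2000
After 2 (thin lens f=56): x=0.6000 theta=53/280 (≈0.1893)
After 3 (propagate distance d=21): x=4.5750 theta=53/280 (≈0.1893)
After 4 (thin lens f=15): x=4.5750 theta=-81/700 (≈-0.1157)
After 5 (propagate distance d=38): x=249/1400 (≈0.1779) theta=-81/700 (≈-0.1157)
After 6 (thin lens f=18): x=249/1400 (≈0.1779) theta=-211/1680 (≈-0.1256)
After 7 (propagate distance d=12): x=-1861/1400 (≈-1.3293) theta=-211/1680 (≈-0.1256)
After 8 (curved mirror R=64): x=-1861/1400 (≈-1.3293) theta=-11297/134400 (≈-0.0841)
After 9 (propagate distance d=39 (to screen)): x=-206413/44800 (≈-4.6074) theta=-11297/134400 (≈-0.0841)
Rounded to 4 decimal places: x = -4.6074

Answer: -4.6074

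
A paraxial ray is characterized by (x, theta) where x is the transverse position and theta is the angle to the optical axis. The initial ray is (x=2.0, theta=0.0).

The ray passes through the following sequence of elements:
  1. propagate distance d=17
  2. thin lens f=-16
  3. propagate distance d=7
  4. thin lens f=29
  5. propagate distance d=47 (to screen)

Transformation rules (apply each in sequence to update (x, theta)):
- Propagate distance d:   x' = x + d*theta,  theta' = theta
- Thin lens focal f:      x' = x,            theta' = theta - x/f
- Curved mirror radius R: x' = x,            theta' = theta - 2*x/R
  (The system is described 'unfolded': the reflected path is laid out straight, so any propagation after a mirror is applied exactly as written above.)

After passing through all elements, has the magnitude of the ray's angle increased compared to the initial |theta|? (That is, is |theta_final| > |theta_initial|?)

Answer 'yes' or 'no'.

Initial: x=2.0000 theta=0.0000
After 1 (propagate distance d=17): x=2.0000 theta=0.0000
After 2 (thin lens f=-16): x=2.0000 theta=0.1250
After 3 (propagate distance d=7): x=2.8750 theta=0.1250
After 4 (thin lens f=29): x=2.8750 theta=3/116 (≈0.0259)
After 5 (propagate distance d=47 (to screen)): x=949/232 (≈4.0905) theta=3/116 (≈0.0259)
|theta_initial|=0.0000 |theta_final|=3/116 (≈0.0259) -> increased

Answer: yes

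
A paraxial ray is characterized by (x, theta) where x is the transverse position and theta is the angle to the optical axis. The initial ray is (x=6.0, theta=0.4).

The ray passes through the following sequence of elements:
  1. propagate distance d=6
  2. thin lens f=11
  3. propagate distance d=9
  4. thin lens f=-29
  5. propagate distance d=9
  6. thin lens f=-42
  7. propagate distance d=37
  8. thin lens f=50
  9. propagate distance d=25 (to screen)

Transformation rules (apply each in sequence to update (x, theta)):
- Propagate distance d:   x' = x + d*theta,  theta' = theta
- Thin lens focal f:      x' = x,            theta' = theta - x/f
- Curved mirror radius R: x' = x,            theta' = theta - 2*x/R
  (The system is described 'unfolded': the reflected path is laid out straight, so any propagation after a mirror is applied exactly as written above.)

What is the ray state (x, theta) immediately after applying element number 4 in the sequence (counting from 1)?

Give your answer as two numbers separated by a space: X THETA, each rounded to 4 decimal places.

Answer: 5.1273 -0.1868

Derivation:
Initial: x=6.0000 theta=0.4000
After 1 (propagate distance d=6): x=8.4000 theta=0.4000
After 2 (thin lens f=11): x=8.4000 theta=-4/11 (≈-0.3636)
After 3 (propagate distance d=9): x=282/55 (≈5.1273) theta=-4/11 (≈-0.3636)
After 4 (thin lens f=-29): x=282/55 (≈5.1273) theta=-298/1595 (≈-0.1868)
Rounded to 4 decimal places: x = 5.1273, theta = -0.1868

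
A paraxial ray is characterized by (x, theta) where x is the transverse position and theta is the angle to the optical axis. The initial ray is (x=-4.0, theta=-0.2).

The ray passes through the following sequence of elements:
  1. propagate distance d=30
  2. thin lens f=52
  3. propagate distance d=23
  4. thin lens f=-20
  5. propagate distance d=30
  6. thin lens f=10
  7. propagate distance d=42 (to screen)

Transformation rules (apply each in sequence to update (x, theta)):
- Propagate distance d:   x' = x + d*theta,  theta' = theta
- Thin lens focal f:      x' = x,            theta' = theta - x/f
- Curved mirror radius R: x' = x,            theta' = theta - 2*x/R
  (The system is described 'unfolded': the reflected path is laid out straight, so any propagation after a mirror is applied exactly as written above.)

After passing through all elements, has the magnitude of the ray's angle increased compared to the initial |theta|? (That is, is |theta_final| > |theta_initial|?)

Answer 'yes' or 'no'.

Answer: yes

Derivation:
Initial: x=-4.0000 theta=-0.2000
After 1 (propagate distance d=30): x=-10.0000 theta=-0.2000
After 2 (thin lens f=52): x=-10.0000 theta=-1/130 (≈-0.0077)
After 3 (propagate distance d=23): x=-1323/130 (≈-10.1769) theta=-1/130 (≈-0.0077)
After 4 (thin lens f=-20): x=-1323/130 (≈-10.1769) theta=-1343/2600 (≈-0.5165)
After 5 (propagate distance d=30): x=-1335/52 (≈-25.6731) theta=-1343/2600 (≈-0.5165)
After 6 (thin lens f=10): x=-1335/52 (≈-25.6731) theta=1333/650 (≈2.0508)
After 7 (propagate distance d=42 (to screen)): x=78597/1300 (≈60.4592) theta=1333/650 (≈2.0508)
|theta_initial|=0.2000 |theta_final|=1333/650 (≈2.0508) -> increased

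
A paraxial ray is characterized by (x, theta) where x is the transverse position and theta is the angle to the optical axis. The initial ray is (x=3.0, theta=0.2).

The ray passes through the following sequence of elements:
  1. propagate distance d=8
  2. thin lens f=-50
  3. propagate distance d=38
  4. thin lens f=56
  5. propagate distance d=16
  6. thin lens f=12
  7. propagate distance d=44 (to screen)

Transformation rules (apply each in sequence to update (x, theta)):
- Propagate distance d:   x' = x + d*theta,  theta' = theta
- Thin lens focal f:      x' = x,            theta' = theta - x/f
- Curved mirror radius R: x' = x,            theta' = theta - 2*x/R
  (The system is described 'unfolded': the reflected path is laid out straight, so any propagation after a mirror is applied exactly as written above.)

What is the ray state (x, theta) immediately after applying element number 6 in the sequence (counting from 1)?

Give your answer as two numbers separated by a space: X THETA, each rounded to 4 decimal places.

Initial: x=3.0000 theta=0.2000
After 1 (propagate distance d=8): x=4.6000 theta=0.2000
After 2 (thin lens f=-50): x=4.6000 theta=0.2920
After 3 (propagate distance d=38): x=15.6960 theta=0.2920
After 4 (thin lens f=56): x=15.6960 theta=41/3500 (≈0.0117)
After 5 (propagate distance d=16): x=13898/875 (≈15.8834) theta=41/3500 (≈0.0117)
After 6 (thin lens f=12): x=13898/875 (≈15.8834) theta=-551/420 (≈-1.3119)
Rounded to 4 decimal places: x = 15.8834, theta = -1.3119

Answer: 15.8834 -1.3119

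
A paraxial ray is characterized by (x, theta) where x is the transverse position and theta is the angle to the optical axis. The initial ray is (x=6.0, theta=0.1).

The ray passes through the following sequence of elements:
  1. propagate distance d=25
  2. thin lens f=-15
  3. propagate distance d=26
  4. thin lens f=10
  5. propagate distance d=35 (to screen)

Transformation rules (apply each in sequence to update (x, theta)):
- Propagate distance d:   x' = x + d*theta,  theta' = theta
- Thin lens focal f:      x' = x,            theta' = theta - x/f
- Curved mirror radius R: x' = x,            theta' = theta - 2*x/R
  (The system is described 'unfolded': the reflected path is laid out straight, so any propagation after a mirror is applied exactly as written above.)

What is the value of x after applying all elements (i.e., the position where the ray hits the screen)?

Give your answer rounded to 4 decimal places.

Initial: x=6.0000 theta=0.1000
After 1 (propagate distance d=25): x=8.5000 theta=0.1000
After 2 (thin lens f=-15): x=8.5000 theta=2/3 (≈0.6667)
After 3 (propagate distance d=26): x=155/6 (≈25.8333) theta=2/3 (≈0.6667)
After 4 (thin lens f=10): x=155/6 (≈25.8333) theta=-23/12 (≈-1.9167)
After 5 (propagate distance d=35 (to screen)): x=-41.2500 theta=-23/12 (≈-1.9167)
Rounded to 4 decimal places: x = -41.2500

Answer: -41.2500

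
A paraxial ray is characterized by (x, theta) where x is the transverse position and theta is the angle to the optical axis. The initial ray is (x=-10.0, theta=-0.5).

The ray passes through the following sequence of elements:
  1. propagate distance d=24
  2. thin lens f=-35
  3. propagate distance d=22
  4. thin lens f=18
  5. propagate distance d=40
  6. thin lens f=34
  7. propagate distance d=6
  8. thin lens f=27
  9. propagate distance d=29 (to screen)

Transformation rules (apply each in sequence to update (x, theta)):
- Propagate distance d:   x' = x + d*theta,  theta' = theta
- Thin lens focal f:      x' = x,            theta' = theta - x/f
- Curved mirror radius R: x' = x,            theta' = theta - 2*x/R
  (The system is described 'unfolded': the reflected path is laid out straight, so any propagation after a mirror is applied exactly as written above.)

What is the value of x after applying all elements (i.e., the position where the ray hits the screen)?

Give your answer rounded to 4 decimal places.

Initial: x=-10.0000 theta=-0.5000
After 1 (propagate distance d=24): x=-22.0000 theta=-0.5000
After 2 (thin lens f=-35): x=-22.0000 theta=-79/70 (≈-1.1286)
After 3 (propagate distance d=22): x=-1639/35 (≈-46.8286) theta=-79/70 (≈-1.1286)
After 4 (thin lens f=18): x=-1639/35 (≈-46.8286) theta=464/315 (≈1.4730)
After 5 (propagate distance d=40): x=3809/315 (≈12.0921) theta=464/315 (≈1.4730)
After 6 (thin lens f=34): x=3809/315 (≈12.0921) theta=3989/3570 (≈1.1174)
After 7 (propagate distance d=6): x=100654/5355 (≈18.7963) theta=3989/3570 (≈1.1174)
After 8 (thin lens f=27): x=100654/5355 (≈18.7963) theta=121801/289170 (≈0.4212)
After 9 (propagate distance d=29 (to screen)): x=1793509/57834 (≈31.0113) theta=121801/289170 (≈0.4212)
Rounded to 4 decimal places: x = 31.0113

Answer: 31.0113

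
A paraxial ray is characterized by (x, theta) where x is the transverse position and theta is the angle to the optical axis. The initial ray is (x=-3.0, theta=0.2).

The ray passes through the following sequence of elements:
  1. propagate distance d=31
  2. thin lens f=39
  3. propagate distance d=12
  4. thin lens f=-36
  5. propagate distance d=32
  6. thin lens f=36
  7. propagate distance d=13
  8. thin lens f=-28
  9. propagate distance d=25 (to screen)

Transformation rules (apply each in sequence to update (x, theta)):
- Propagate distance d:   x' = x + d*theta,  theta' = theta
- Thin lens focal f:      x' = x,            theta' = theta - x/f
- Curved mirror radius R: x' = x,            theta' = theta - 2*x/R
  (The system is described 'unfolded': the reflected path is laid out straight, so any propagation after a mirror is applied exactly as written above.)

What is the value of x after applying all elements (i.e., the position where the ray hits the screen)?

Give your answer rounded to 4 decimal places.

Answer: 18.6430

Derivation:
Initial: x=-3.0000 theta=0.2000
After 1 (propagate distance d=31): x=3.2000 theta=0.2000
After 2 (thin lens f=39): x=3.2000 theta=23/195 (≈0.1179)
After 3 (propagate distance d=12): x=60/13 (≈4.6154) theta=23/195 (≈0.1179)
After 4 (thin lens f=-36): x=60/13 (≈4.6154) theta=16/65 (≈0.2462)
After 5 (propagate distance d=32): x=812/65 (≈12.4923) theta=16/65 (≈0.2462)
After 6 (thin lens f=36): x=812/65 (≈12.4923) theta=-59/585 (≈-0.1009)
After 7 (propagate distance d=13): x=6541/585 (≈11.1812) theta=-59/585 (≈-0.1009)
After 8 (thin lens f=-28): x=6541/585 (≈11.1812) theta=4889/16380 (≈0.2985)
After 9 (propagate distance d=25 (to screen)): x=101791/5460 (≈18.6430) theta=4889/16380 (≈0.2985)
Rounded to 4 decimal places: x = 18.6430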